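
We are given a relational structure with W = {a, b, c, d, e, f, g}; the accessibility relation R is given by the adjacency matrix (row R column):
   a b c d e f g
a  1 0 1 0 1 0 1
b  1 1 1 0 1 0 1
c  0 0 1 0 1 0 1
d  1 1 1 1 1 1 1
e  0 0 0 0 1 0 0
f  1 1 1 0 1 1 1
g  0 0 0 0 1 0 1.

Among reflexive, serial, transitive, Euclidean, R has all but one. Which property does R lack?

Reflexive: yes — every world is R-related to itself.
Serial: yes — every world has a successor (e.g. a R a).
Transitive: yes — every two-step R-path is closed by a direct edge.
Euclidean: no — a R e and a R c, but not e R c.
Only Euclidean fails.

Euclidean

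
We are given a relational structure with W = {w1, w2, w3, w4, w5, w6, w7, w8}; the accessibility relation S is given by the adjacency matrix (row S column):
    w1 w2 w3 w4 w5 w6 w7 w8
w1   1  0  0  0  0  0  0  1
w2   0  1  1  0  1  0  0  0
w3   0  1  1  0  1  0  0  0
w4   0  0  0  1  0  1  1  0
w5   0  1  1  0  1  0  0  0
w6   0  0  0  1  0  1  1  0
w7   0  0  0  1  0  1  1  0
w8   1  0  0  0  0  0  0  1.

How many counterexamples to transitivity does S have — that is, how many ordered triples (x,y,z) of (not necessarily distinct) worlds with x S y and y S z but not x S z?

0

S is transitive; there are no such tuples.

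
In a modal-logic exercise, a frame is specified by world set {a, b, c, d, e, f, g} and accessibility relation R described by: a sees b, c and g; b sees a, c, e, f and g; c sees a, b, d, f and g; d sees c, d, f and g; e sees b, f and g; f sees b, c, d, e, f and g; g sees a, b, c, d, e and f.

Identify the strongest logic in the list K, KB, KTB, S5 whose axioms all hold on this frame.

Symmetric (axiom B): yes — every pair in R has its reverse in R.
Reflexive (axiom T): no — a is not related to itself.
Euclidean (axiom 5): no — b R a and b R e, but not a R e.
So F validates K, KB; KTB would additionally require R to be reflexive. The strongest is KB.

KB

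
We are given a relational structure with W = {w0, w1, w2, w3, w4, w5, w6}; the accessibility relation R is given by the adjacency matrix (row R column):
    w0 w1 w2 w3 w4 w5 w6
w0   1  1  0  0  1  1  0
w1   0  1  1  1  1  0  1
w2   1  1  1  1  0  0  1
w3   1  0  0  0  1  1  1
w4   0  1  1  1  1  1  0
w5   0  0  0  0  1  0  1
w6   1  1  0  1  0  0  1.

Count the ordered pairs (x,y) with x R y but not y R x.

Enumerating: (w0,w1), (w0,w4), (w0,w5), (w1,w3), (w2,w0), (w2,w3), (w2,w6), (w3,w0), (w3,w5), (w4,w2), (w5,w6), (w6,w0).

12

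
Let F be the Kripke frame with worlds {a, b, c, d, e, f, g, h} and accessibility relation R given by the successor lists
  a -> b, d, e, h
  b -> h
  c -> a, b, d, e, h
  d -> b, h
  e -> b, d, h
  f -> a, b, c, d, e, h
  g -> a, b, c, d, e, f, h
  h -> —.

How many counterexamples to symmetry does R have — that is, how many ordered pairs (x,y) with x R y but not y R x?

28

Enumerating: (a,b), (a,d), (a,e), (a,h), (b,h), (c,a), (c,b), (c,d), (c,e), (c,h), (d,b), (d,h), … and 16 more.
Total: 28.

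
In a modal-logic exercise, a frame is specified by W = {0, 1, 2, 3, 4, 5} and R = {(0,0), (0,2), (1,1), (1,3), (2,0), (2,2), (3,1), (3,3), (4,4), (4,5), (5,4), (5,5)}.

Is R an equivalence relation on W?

Reflexive: yes — every world is R-related to itself.
Symmetric: yes — every pair in R has its reverse in R.
Transitive: yes — every two-step R-path is closed by a direct edge.
So R is an equivalence relation.

Yes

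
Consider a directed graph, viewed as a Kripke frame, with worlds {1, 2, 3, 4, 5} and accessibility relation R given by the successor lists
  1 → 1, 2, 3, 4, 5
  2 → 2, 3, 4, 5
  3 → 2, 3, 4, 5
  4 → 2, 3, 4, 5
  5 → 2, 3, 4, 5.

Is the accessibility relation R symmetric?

No

Symmetric: no — 1 R 2 but not 2 R 1.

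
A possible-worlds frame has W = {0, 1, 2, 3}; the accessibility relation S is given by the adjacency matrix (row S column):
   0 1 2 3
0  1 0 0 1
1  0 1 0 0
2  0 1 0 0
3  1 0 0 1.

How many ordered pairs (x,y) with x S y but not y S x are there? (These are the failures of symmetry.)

1

Enumerating: (2,1).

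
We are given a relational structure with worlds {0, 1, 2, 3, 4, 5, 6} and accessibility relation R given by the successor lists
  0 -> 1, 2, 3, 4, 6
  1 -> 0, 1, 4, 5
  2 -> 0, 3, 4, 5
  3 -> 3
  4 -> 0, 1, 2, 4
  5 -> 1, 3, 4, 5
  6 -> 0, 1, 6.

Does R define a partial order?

No

Reflexive: no — 0 is not related to itself.
Transitive: no — 0 R 1 and 1 R 5, but not 0 R 5.
Antisymmetric: no — 0 R 1 and 1 R 0 with 0 ≠ 1.
So R is not a partial order.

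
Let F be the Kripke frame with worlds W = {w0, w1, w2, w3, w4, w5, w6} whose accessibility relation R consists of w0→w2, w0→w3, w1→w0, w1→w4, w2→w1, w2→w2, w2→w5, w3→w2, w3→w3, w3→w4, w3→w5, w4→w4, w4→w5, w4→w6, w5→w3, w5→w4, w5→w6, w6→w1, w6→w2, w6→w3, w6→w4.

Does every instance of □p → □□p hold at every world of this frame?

No

Axiom 4 corresponds to the accessibility relation being transitive.
Transitive: no — w0 R w2 and w2 R w1, but not w0 R w1.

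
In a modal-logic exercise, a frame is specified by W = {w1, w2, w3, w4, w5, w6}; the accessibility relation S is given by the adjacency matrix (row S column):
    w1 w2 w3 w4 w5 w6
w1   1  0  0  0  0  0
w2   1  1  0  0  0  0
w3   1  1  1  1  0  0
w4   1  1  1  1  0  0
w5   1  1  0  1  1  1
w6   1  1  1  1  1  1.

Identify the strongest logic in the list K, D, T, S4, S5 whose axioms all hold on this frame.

T

Serial (axiom D): yes — every world has a successor (e.g. w1 S w1).
Reflexive (axiom T): yes — every world is S-related to itself.
Transitive (axiom 4): no — w5 S w4 and w4 S w3, but not w5 S w3.
Euclidean (axiom 5): no — w3 S w1 and w3 S w2, but not w1 S w2.
So F validates K, D, T; S4 would additionally require S to be transitive. The strongest is T.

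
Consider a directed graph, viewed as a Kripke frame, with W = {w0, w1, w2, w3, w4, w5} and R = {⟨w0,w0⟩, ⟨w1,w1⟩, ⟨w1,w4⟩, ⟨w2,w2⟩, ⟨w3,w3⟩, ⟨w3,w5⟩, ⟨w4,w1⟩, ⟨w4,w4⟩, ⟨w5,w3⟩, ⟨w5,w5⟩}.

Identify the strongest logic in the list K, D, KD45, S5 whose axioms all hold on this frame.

S5

Serial (axiom D): yes — every world has a successor (e.g. w0 R w0).
Euclidean (axiom 5): yes — any two successors of a common world are R-related.
Transitive (axiom 4): yes — every two-step R-path is closed by a direct edge.
Reflexive (axiom T): yes — every world is R-related to itself.
So F validates K, D, KD45, S5. The strongest is S5.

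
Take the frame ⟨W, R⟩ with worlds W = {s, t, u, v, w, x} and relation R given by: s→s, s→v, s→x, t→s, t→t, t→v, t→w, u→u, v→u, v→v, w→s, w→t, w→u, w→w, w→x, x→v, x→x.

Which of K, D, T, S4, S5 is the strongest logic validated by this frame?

T

Serial (axiom D): yes — every world has a successor (e.g. s R s).
Reflexive (axiom T): yes — every world is R-related to itself.
Transitive (axiom 4): no — s R v and v R u, but not s R u.
Euclidean (axiom 5): no — s R v and s R x, but not v R x.
So F validates K, D, T; S4 would additionally require R to be transitive. The strongest is T.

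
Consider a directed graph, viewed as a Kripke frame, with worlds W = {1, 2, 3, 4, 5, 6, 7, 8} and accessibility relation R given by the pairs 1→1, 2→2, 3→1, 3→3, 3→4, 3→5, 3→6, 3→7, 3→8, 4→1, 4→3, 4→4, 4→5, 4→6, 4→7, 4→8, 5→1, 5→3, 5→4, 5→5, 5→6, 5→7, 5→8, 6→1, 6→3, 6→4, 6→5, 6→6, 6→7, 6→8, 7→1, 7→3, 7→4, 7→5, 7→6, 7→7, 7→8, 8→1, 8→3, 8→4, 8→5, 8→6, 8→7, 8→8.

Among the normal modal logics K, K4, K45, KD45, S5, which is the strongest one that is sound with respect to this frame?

Transitive (axiom 4): yes — every two-step R-path is closed by a direct edge.
Euclidean (axiom 5): no — 3 R 1 and 3 R 4, but not 1 R 4.
Serial (axiom D): yes — every world has a successor (e.g. 1 R 1).
Reflexive (axiom T): yes — every world is R-related to itself.
So F validates K, K4; K45 would additionally require R to be Euclidean. The strongest is K4.

K4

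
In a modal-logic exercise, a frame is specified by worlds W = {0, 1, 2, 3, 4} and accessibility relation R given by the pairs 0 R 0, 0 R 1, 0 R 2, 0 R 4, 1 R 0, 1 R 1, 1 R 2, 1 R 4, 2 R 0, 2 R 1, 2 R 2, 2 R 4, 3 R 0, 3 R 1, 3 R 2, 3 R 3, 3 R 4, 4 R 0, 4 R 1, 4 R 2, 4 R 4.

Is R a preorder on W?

Reflexive: yes — every world is R-related to itself.
Transitive: yes — every two-step R-path is closed by a direct edge.
So R is a preorder.

Yes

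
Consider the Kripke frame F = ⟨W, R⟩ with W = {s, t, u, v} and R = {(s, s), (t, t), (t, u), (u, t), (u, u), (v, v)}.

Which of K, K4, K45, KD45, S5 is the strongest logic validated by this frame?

Transitive (axiom 4): yes — every two-step R-path is closed by a direct edge.
Euclidean (axiom 5): yes — any two successors of a common world are R-related.
Serial (axiom D): yes — every world has a successor (e.g. s R s).
Reflexive (axiom T): yes — every world is R-related to itself.
So F validates K, K4, K45, KD45, S5. The strongest is S5.

S5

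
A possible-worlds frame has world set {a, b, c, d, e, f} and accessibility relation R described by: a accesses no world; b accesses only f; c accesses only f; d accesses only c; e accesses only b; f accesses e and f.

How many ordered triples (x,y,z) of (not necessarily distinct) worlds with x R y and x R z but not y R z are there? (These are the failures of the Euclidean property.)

4

Enumerating: (d,c,c), (e,b,b), (f,e,e), (f,e,f).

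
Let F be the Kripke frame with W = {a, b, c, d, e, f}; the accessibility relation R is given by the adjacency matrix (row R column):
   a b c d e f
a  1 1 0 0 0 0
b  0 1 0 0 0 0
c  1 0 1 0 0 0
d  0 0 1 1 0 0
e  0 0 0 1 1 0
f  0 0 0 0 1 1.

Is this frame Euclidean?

Euclidean: no — a R b and a R a, but not b R a.

No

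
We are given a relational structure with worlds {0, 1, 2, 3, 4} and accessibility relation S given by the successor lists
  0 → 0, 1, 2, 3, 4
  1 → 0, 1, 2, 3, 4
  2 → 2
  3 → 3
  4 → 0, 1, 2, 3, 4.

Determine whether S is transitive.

Yes

Transitive: yes — every two-step S-path is closed by a direct edge.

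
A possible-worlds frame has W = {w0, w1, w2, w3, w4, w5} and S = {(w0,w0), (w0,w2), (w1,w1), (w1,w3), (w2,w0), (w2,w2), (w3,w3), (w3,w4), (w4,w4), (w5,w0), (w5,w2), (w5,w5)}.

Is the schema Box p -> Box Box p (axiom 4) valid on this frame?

No

By correspondence theory, 4 is valid on a frame iff S is transitive.
Transitive: no — w1 S w3 and w3 S w4, but not w1 S w4.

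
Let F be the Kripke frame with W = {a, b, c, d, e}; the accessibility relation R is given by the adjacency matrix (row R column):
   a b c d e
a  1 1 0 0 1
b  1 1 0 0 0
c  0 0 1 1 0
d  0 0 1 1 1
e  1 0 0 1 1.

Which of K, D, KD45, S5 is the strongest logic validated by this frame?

Serial (axiom D): yes — every world has a successor (e.g. a R a).
Euclidean (axiom 5): no — a R b and a R e, but not b R e.
Transitive (axiom 4): no — a R e and e R d, but not a R d.
Reflexive (axiom T): yes — every world is R-related to itself.
So F validates K, D; KD45 would additionally require R to be Euclidean and transitive. The strongest is D.

D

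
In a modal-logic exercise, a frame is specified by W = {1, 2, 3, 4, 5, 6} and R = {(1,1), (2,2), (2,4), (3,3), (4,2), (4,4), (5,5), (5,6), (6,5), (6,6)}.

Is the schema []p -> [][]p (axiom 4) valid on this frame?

Yes

Axiom 4 corresponds to the accessibility relation being transitive.
Transitive: yes — every two-step R-path is closed by a direct edge.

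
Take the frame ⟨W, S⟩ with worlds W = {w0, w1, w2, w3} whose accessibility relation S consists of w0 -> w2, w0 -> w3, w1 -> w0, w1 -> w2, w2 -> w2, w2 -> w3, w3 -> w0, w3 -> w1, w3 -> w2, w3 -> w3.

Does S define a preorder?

Reflexive: no — w0 is not related to itself.
Transitive: no — w0 S w3 and w3 S w1, but not w0 S w1.
So S is not a preorder.

No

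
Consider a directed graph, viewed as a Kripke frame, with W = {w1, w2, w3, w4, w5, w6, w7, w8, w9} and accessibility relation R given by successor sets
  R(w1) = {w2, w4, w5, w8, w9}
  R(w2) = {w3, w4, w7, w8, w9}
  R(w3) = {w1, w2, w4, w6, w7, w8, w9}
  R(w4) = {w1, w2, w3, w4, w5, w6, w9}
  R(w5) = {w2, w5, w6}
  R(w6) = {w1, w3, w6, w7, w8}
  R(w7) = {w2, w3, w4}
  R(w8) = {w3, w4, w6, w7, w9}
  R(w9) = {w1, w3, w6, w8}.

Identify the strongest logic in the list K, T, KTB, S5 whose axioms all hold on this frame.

K

Reflexive (axiom T): no — w1 is not related to itself.
Symmetric (axiom B): no — w1 R w2 but not w2 R w1.
Euclidean (axiom 5): no — w1 R w2 and w1 R w5, but not w2 R w5.
So F validates K; T would additionally require R to be reflexive. The strongest is K.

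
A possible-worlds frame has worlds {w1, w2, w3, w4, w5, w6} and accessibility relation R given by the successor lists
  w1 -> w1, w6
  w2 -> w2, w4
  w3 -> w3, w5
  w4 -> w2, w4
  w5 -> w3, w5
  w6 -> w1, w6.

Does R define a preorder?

Reflexive: yes — every world is R-related to itself.
Transitive: yes — every two-step R-path is closed by a direct edge.
So R is a preorder.

Yes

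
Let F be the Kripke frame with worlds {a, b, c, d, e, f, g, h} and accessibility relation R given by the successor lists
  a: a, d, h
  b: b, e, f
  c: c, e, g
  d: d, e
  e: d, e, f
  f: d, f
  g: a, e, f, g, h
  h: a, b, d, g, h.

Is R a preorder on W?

No

Reflexive: yes — every world is R-related to itself.
Transitive: no — a R d and d R e, but not a R e.
So R is not a preorder.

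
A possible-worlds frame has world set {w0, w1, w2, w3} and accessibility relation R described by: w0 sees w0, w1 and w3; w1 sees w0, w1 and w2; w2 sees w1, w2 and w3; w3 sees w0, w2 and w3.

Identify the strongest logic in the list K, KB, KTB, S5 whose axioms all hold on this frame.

Symmetric (axiom B): yes — every pair in R has its reverse in R.
Reflexive (axiom T): yes — every world is R-related to itself.
Euclidean (axiom 5): no — w0 R w1 and w0 R w3, but not w1 R w3.
So F validates K, KB, KTB; S5 would additionally require R to be Euclidean. The strongest is KTB.

KTB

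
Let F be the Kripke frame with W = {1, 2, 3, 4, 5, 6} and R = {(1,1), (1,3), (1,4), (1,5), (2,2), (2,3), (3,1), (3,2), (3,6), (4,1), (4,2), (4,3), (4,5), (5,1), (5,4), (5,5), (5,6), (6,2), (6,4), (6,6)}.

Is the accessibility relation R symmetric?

Symmetric: no — 3 R 6 but not 6 R 3.

No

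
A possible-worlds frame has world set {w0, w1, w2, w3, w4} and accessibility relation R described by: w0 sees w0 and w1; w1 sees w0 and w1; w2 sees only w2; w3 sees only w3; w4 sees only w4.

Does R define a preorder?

Yes

Reflexive: yes — every world is R-related to itself.
Transitive: yes — every two-step R-path is closed by a direct edge.
So R is a preorder.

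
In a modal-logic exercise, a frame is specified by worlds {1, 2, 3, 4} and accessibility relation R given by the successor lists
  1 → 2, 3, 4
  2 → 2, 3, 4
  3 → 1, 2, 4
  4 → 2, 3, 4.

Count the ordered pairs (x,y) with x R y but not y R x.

Enumerating: (1,2), (1,4).

2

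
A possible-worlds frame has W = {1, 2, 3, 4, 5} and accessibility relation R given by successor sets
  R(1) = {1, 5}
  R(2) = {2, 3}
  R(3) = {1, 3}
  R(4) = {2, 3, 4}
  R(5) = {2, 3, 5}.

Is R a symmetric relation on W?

No

Symmetric: no — 1 R 5 but not 5 R 1.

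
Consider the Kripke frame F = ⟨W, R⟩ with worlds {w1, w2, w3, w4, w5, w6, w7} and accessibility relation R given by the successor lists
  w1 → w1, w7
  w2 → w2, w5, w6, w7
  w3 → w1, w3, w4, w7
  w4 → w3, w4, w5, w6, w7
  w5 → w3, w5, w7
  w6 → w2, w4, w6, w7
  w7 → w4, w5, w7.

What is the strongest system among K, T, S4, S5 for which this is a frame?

T

Reflexive (axiom T): yes — every world is R-related to itself.
Transitive (axiom 4): no — w1 R w7 and w7 R w4, but not w1 R w4.
Euclidean (axiom 5): no — w2 R w5 and w2 R w6, but not w5 R w6.
So F validates K, T; S4 would additionally require R to be transitive. The strongest is T.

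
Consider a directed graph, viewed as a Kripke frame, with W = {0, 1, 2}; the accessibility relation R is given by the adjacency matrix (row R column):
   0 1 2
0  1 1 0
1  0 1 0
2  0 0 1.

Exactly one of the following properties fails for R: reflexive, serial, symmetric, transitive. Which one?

Reflexive: yes — every world is R-related to itself.
Serial: yes — every world has a successor (e.g. 0 R 0).
Symmetric: no — 0 R 1 but not 1 R 0.
Transitive: yes — every two-step R-path is closed by a direct edge.
Only symmetric fails.

symmetric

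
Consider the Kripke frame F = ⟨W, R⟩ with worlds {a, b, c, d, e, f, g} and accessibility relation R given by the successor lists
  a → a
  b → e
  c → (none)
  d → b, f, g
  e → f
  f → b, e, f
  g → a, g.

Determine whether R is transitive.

Transitive: no — b R e and e R f, but not b R f.

No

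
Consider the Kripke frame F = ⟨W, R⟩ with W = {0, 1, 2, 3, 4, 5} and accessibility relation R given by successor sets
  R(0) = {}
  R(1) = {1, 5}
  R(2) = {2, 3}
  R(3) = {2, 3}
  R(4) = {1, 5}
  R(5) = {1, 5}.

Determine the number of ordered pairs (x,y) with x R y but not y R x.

2

Enumerating: (4,1), (4,5).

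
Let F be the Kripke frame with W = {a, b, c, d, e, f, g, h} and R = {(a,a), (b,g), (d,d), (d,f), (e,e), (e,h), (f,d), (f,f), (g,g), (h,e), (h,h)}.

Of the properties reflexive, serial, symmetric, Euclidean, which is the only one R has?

Reflexive: no — b is not related to itself.
Serial: no — c has no R-successor.
Symmetric: no — b R g but not g R b.
Euclidean: yes — any two successors of a common world are R-related.
Only Euclidean holds.

Euclidean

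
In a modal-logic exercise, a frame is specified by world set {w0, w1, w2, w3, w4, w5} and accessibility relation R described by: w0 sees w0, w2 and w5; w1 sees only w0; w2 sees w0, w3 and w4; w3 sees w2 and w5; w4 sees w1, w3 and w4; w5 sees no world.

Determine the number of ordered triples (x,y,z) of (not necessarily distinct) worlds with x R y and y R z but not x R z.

15

Enumerating: (w0,w2,w3), (w0,w2,w4), (w1,w0,w2), (w1,w0,w5), (w2,w0,w2), (w2,w0,w5), (w2,w3,w2), (w2,w3,w5), (w2,w4,w1), (w3,w2,w0), (w3,w2,w3), (w3,w2,w4), (w4,w1,w0), (w4,w3,w2), (w4,w3,w5).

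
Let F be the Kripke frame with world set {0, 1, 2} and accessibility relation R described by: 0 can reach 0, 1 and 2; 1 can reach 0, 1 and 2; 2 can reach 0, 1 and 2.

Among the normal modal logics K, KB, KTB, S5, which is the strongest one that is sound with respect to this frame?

S5

Symmetric (axiom B): yes — every pair in R has its reverse in R.
Reflexive (axiom T): yes — every world is R-related to itself.
Euclidean (axiom 5): yes — any two successors of a common world are R-related.
So F validates K, KB, KTB, S5. The strongest is S5.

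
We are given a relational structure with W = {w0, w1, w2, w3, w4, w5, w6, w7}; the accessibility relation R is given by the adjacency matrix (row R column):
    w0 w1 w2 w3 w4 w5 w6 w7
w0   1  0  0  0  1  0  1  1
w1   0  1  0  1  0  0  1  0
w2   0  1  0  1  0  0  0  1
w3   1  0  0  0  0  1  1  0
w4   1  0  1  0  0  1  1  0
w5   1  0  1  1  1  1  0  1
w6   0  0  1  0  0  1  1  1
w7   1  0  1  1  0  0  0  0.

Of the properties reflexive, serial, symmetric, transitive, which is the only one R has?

serial

Reflexive: no — w2 is not related to itself.
Serial: yes — every world has a successor (e.g. w0 R w0).
Symmetric: no — w0 R w6 but not w6 R w0.
Transitive: no — w0 R w4 and w4 R w2, but not w0 R w2.
Only serial holds.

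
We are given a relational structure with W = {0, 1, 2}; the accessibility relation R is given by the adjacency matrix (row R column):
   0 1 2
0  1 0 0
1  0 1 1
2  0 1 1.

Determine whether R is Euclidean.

Yes

Euclidean: yes — any two successors of a common world are R-related.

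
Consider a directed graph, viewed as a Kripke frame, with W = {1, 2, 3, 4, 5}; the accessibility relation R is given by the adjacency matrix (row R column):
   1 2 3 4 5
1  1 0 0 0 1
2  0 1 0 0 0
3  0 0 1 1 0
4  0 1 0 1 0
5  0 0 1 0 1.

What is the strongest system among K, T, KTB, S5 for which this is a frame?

Reflexive (axiom T): yes — every world is R-related to itself.
Symmetric (axiom B): no — 1 R 5 but not 5 R 1.
Euclidean (axiom 5): no — 1 R 5 and 1 R 1, but not 5 R 1.
So F validates K, T; KTB would additionally require R to be symmetric. The strongest is T.

T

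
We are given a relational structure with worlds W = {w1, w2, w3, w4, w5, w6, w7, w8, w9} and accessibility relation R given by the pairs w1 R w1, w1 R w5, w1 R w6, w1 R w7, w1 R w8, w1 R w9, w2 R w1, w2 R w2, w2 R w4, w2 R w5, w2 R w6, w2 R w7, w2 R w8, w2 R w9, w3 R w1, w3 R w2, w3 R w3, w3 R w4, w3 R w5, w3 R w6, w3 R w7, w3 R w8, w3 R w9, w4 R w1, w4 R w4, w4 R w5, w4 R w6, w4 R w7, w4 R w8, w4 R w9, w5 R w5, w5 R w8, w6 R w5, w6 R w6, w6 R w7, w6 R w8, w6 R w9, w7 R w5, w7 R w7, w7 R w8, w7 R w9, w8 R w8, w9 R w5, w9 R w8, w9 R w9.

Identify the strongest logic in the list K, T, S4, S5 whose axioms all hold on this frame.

S4

Reflexive (axiom T): yes — every world is R-related to itself.
Transitive (axiom 4): yes — every two-step R-path is closed by a direct edge.
Euclidean (axiom 5): no — w1 R w5 and w1 R w6, but not w5 R w6.
So F validates K, T, S4; S5 would additionally require R to be Euclidean. The strongest is S4.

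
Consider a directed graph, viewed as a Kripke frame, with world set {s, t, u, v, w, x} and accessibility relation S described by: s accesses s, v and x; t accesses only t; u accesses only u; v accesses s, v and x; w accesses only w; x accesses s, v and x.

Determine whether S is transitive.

Transitive: yes — every two-step S-path is closed by a direct edge.

Yes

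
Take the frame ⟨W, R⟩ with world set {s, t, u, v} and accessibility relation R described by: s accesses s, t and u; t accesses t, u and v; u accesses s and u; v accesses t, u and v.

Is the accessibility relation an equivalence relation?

Reflexive: yes — every world is R-related to itself.
Symmetric: no — s R t but not t R s.
Transitive: no — s R t and t R v, but not s R v.
So R is not an equivalence relation.

No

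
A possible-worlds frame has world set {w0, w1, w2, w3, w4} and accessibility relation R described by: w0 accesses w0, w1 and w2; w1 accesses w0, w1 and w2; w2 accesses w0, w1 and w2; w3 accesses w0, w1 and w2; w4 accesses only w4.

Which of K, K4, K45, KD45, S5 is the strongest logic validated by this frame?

Transitive (axiom 4): yes — every two-step R-path is closed by a direct edge.
Euclidean (axiom 5): yes — any two successors of a common world are R-related.
Serial (axiom D): yes — every world has a successor (e.g. w0 R w0).
Reflexive (axiom T): no — w3 is not related to itself.
So F validates K, K4, K45, KD45; S5 would additionally require R to be reflexive. The strongest is KD45.

KD45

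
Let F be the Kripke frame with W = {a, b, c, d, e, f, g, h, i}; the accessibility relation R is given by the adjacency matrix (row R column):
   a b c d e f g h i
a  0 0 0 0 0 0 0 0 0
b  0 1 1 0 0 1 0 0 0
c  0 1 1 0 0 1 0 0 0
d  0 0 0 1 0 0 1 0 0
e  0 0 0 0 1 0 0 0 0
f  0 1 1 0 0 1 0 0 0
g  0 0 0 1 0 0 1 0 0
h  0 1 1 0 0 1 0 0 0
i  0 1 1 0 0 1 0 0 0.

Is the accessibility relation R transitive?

Transitive: yes — every two-step R-path is closed by a direct edge.

Yes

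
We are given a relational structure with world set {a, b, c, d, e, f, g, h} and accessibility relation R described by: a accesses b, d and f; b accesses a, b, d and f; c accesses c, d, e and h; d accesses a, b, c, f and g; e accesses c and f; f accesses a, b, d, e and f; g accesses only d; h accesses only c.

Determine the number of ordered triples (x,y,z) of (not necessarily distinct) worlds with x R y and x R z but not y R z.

40

Enumerating: (a,d,d), (b,a,a), (b,d,d), (c,d,d), (c,d,e), (c,d,h), (c,e,d), (c,e,e), (c,e,h), (c,h,d), (c,h,e), (c,h,h), … and 28 more.
Total: 40.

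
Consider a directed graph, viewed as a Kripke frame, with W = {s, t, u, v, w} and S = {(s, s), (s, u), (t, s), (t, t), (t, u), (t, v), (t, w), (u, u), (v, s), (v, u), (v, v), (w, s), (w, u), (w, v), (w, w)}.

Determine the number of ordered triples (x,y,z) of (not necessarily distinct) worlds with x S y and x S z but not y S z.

20

Enumerating: (s,u,s), (t,s,t), (t,s,v), (t,s,w), (t,u,s), (t,u,t), (t,u,v), (t,u,w), (t,v,t), (t,v,w), (t,w,t), (v,s,v), … and 8 more.
Total: 20.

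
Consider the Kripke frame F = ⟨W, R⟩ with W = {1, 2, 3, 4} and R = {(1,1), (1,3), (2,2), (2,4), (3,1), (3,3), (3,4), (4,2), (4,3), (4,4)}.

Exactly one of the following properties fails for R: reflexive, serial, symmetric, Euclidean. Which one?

Reflexive: yes — every world is R-related to itself.
Serial: yes — every world has a successor (e.g. 1 R 1).
Symmetric: yes — every pair in R has its reverse in R.
Euclidean: no — 3 R 1 and 3 R 4, but not 1 R 4.
Only Euclidean fails.

Euclidean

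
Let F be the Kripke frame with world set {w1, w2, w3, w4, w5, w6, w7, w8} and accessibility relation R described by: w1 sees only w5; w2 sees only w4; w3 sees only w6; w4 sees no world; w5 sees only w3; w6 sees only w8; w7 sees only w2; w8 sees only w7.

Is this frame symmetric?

No

Symmetric: no — w1 R w5 but not w5 R w1.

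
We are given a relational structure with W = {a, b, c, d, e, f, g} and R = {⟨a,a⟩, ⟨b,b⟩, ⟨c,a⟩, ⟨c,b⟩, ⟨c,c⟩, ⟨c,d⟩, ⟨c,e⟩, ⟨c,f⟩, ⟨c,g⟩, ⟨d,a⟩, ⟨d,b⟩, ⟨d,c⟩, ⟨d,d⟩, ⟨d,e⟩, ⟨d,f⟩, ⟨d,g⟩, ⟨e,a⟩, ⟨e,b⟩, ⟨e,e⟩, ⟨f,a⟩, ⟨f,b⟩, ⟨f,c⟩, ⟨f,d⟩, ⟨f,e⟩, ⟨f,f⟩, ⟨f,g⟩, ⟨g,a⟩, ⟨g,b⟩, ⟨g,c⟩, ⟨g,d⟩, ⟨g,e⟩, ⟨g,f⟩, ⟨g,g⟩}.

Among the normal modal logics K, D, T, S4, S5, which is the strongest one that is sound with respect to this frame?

Serial (axiom D): yes — every world has a successor (e.g. a R a).
Reflexive (axiom T): yes — every world is R-related to itself.
Transitive (axiom 4): yes — every two-step R-path is closed by a direct edge.
Euclidean (axiom 5): no — c R a and c R b, but not a R b.
So F validates K, D, T, S4; S5 would additionally require R to be Euclidean. The strongest is S4.

S4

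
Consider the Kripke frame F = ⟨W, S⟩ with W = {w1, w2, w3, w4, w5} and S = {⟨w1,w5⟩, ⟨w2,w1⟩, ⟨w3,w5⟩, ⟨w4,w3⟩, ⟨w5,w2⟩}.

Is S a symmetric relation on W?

No

Symmetric: no — w1 S w5 but not w5 S w1.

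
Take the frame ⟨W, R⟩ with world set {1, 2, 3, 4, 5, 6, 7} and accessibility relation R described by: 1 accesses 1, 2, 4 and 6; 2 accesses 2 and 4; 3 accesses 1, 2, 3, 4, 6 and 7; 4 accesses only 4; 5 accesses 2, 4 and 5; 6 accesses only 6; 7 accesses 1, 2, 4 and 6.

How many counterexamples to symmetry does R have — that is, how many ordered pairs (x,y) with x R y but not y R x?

15

Enumerating: (1,2), (1,4), (1,6), (2,4), (3,1), (3,2), (3,4), (3,6), (3,7), (5,2), (5,4), (7,1), (7,2), (7,4), (7,6).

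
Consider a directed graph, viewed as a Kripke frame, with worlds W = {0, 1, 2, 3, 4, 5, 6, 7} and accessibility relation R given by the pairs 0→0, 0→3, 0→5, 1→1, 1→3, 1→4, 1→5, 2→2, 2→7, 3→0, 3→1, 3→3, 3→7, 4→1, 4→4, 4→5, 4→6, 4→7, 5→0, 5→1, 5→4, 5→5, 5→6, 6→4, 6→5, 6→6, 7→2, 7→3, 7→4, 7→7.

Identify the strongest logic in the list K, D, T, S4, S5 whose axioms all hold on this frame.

Serial (axiom D): yes — every world has a successor (e.g. 0 R 0).
Reflexive (axiom T): yes — every world is R-related to itself.
Transitive (axiom 4): no — 0 R 3 and 3 R 1, but not 0 R 1.
Euclidean (axiom 5): no — 0 R 3 and 0 R 5, but not 3 R 5.
So F validates K, D, T; S4 would additionally require R to be transitive. The strongest is T.

T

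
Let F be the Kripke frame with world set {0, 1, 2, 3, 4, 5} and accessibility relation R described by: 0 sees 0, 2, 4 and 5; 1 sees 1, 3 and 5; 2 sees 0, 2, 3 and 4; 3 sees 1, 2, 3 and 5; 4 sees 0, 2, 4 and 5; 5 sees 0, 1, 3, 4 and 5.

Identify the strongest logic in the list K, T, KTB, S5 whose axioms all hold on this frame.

KTB

Reflexive (axiom T): yes — every world is R-related to itself.
Symmetric (axiom B): yes — every pair in R has its reverse in R.
Euclidean (axiom 5): no — 0 R 2 and 0 R 5, but not 2 R 5.
So F validates K, T, KTB; S5 would additionally require R to be Euclidean. The strongest is KTB.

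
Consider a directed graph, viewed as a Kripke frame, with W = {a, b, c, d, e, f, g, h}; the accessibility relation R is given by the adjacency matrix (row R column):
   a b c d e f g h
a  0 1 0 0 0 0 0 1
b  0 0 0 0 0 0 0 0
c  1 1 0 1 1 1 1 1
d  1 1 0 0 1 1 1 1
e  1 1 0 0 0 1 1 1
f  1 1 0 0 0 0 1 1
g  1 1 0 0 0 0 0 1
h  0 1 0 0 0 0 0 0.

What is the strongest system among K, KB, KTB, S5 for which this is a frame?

K

Symmetric (axiom B): no — a R b but not b R a.
Reflexive (axiom T): no — a is not related to itself.
Euclidean (axiom 5): no — a R b and a R h, but not b R h.
So F validates K; KB would additionally require R to be symmetric. The strongest is K.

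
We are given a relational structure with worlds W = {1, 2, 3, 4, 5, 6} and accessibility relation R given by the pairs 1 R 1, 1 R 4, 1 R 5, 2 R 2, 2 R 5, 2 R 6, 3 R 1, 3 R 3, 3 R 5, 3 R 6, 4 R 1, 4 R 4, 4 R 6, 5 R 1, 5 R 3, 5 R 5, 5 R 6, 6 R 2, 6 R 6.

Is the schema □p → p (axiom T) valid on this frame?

Yes

Axiom T corresponds to the accessibility relation being reflexive.
Reflexive: yes — every world is R-related to itself.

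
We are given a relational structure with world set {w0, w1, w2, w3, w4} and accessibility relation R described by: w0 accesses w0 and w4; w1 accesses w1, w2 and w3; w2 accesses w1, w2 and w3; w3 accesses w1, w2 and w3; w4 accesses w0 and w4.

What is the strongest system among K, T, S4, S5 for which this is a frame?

Reflexive (axiom T): yes — every world is R-related to itself.
Transitive (axiom 4): yes — every two-step R-path is closed by a direct edge.
Euclidean (axiom 5): yes — any two successors of a common world are R-related.
So F validates K, T, S4, S5. The strongest is S5.

S5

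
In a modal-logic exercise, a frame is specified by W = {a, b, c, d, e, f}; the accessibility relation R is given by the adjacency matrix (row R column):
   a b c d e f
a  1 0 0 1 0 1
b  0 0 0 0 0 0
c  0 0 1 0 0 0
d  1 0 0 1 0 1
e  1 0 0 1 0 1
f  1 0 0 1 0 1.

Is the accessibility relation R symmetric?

Symmetric: no — e R a but not a R e.

No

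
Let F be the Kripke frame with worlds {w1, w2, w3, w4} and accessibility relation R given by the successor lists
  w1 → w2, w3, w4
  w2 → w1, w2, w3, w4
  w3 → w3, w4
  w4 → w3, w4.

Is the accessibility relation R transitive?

No

Transitive: no — w1 R w2 and w2 R w1, but not w1 R w1.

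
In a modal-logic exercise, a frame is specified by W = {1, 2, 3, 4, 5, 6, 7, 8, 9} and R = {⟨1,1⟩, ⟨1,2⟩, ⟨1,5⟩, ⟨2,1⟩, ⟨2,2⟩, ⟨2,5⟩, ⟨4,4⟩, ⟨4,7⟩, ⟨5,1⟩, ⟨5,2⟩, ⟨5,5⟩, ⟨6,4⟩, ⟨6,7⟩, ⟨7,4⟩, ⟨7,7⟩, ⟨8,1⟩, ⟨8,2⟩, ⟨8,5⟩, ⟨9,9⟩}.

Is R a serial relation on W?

No

Serial: no — 3 has no R-successor.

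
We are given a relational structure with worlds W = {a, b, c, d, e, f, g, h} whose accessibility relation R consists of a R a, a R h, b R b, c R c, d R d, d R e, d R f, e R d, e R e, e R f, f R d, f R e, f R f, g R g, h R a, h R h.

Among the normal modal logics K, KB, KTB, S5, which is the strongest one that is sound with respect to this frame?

S5

Symmetric (axiom B): yes — every pair in R has its reverse in R.
Reflexive (axiom T): yes — every world is R-related to itself.
Euclidean (axiom 5): yes — any two successors of a common world are R-related.
So F validates K, KB, KTB, S5. The strongest is S5.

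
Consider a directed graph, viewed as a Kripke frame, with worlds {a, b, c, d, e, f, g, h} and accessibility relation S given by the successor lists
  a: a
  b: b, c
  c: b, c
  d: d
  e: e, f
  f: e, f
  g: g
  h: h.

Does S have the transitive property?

Transitive: yes — every two-step S-path is closed by a direct edge.

Yes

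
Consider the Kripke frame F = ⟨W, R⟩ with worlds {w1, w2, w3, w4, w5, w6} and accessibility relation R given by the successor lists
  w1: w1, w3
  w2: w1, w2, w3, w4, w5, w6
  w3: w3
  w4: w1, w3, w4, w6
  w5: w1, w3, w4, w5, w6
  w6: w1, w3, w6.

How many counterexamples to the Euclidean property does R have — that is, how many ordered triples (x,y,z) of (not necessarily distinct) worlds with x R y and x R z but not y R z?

Enumerating: (w1,w3,w1), (w2,w1,w2), (w2,w1,w4), (w2,w1,w5), (w2,w1,w6), (w2,w3,w1), (w2,w3,w2), (w2,w3,w4), (w2,w3,w5), (w2,w3,w6), (w2,w4,w2), (w2,w4,w5), … and 23 more.
Total: 35.

35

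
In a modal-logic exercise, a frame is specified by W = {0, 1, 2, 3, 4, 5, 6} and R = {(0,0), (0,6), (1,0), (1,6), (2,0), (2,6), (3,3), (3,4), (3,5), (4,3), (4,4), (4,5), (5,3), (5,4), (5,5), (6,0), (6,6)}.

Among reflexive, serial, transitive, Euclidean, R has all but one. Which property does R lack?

Reflexive: no — 1 is not related to itself.
Serial: yes — every world has a successor (e.g. 0 R 0).
Transitive: yes — every two-step R-path is closed by a direct edge.
Euclidean: yes — any two successors of a common world are R-related.
Only reflexive fails.

reflexive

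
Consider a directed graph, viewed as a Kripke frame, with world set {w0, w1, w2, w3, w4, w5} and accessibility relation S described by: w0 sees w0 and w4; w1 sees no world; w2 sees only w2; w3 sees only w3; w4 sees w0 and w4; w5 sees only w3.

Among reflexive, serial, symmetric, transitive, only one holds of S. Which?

Reflexive: no — w1 is not related to itself.
Serial: no — w1 has no S-successor.
Symmetric: no — w5 S w3 but not w3 S w5.
Transitive: yes — every two-step S-path is closed by a direct edge.
Only transitive holds.

transitive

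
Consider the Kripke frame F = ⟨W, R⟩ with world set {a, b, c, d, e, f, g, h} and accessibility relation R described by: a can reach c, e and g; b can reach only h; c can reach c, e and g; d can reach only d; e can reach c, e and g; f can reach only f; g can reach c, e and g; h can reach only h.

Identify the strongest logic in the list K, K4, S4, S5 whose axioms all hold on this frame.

Transitive (axiom 4): yes — every two-step R-path is closed by a direct edge.
Reflexive (axiom T): no — a is not related to itself.
Euclidean (axiom 5): yes — any two successors of a common world are R-related.
So F validates K, K4; S4 would additionally require R to be reflexive. The strongest is K4.

K4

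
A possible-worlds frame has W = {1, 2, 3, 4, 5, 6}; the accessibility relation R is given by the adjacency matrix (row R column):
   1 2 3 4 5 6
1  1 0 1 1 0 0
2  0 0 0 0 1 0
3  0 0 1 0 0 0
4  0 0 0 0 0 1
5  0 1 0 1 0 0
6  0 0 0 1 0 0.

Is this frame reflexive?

Reflexive: no — 2 is not related to itself.

No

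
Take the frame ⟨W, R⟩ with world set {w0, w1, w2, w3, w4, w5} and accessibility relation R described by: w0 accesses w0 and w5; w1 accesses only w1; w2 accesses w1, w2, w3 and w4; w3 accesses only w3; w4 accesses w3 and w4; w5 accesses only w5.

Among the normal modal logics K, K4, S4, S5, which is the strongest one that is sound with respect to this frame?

Transitive (axiom 4): yes — every two-step R-path is closed by a direct edge.
Reflexive (axiom T): yes — every world is R-related to itself.
Euclidean (axiom 5): no — w2 R w1 and w2 R w3, but not w1 R w3.
So F validates K, K4, S4; S5 would additionally require R to be Euclidean. The strongest is S4.

S4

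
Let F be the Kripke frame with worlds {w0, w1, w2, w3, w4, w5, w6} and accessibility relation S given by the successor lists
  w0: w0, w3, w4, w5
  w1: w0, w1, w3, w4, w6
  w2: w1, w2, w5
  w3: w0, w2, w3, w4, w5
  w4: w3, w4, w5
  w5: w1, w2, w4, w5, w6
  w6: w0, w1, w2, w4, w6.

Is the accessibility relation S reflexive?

Yes

Reflexive: yes — every world is S-related to itself.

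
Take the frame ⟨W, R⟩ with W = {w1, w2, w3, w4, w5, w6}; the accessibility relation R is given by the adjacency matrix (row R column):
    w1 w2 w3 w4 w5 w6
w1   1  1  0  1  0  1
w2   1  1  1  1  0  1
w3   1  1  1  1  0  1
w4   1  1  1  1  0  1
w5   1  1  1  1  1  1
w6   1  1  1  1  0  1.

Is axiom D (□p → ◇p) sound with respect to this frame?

Yes

Axiom D corresponds to the accessibility relation being serial.
Serial: yes — every world has a successor (e.g. w1 R w1).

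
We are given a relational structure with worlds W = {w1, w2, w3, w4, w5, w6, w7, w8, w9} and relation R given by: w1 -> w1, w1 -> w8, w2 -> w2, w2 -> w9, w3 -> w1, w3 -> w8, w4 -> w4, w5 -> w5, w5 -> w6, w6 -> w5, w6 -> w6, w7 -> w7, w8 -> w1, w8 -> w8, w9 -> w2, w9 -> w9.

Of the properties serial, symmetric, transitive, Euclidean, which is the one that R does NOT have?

Serial: yes — every world has a successor (e.g. w1 R w1).
Symmetric: no — w3 R w1 but not w1 R w3.
Transitive: yes — every two-step R-path is closed by a direct edge.
Euclidean: yes — any two successors of a common world are R-related.
Only symmetric fails.

symmetric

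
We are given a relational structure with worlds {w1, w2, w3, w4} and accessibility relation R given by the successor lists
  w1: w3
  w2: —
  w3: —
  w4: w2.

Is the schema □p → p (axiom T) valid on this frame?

No

The schema T characterises exactly the reflexive frames.
Reflexive: no — w1 is not related to itself.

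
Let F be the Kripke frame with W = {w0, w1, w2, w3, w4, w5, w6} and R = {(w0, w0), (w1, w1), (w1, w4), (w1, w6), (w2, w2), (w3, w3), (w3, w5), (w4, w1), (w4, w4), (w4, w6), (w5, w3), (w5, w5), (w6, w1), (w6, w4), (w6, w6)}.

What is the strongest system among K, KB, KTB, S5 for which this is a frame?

S5

Symmetric (axiom B): yes — every pair in R has its reverse in R.
Reflexive (axiom T): yes — every world is R-related to itself.
Euclidean (axiom 5): yes — any two successors of a common world are R-related.
So F validates K, KB, KTB, S5. The strongest is S5.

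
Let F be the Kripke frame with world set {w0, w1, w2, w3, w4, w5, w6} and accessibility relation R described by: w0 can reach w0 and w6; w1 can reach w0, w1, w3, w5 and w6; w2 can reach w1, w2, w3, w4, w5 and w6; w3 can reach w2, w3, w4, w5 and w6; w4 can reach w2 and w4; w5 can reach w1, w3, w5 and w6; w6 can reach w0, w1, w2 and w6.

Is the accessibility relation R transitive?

Transitive: no — w0 R w6 and w6 R w1, but not w0 R w1.

No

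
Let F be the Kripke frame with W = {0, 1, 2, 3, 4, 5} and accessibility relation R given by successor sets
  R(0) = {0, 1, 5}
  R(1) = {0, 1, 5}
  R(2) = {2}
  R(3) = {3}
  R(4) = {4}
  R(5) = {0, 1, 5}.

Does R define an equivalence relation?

Reflexive: yes — every world is R-related to itself.
Symmetric: yes — every pair in R has its reverse in R.
Transitive: yes — every two-step R-path is closed by a direct edge.
So R is an equivalence relation.

Yes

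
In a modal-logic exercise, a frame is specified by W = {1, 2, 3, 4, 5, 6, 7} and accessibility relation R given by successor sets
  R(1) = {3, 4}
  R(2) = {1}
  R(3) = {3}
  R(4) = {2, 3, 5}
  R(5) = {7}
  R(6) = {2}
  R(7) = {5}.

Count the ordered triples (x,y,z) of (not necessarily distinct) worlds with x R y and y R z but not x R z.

Enumerating: (1,4,2), (1,4,5), (2,1,3), (2,1,4), (4,2,1), (4,5,7), (5,7,5), (6,2,1), (7,5,7).

9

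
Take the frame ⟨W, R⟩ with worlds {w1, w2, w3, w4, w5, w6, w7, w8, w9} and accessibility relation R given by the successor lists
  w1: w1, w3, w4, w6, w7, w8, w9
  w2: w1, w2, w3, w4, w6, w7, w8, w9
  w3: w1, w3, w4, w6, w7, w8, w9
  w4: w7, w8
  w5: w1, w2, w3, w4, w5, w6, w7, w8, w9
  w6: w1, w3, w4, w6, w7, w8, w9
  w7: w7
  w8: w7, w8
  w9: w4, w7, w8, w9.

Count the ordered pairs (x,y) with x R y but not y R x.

Enumerating: (w1,w4), (w1,w7), (w1,w8), (w1,w9), (w2,w1), (w2,w3), (w2,w4), (w2,w6), (w2,w7), (w2,w8), (w2,w9), (w3,w4), … and 21 more.
Total: 33.

33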